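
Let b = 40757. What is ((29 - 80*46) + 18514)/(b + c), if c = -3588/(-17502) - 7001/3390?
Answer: 1651401210/4528230317 ≈ 0.36469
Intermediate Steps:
c = -18394697/9888630 (c = -3588*(-1/17502) - 7001*1/3390 = 598/2917 - 7001/3390 = -18394697/9888630 ≈ -1.8602)
((29 - 80*46) + 18514)/(b + c) = ((29 - 80*46) + 18514)/(40757 - 18394697/9888630) = ((29 - 3680) + 18514)/(403012498213/9888630) = (-3651 + 18514)*(9888630/403012498213) = 14863*(9888630/403012498213) = 1651401210/4528230317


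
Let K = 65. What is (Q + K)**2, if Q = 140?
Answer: 42025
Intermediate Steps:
(Q + K)**2 = (140 + 65)**2 = 205**2 = 42025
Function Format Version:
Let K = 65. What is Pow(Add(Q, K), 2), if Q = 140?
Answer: 42025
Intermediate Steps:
Pow(Add(Q, K), 2) = Pow(Add(140, 65), 2) = Pow(205, 2) = 42025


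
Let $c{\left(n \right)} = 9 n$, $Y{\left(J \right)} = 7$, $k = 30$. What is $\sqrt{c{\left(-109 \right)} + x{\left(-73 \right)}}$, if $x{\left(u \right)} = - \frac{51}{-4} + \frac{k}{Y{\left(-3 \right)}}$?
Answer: $\frac{3 i \sqrt{20993}}{14} \approx 31.048 i$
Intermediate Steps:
$x{\left(u \right)} = \frac{477}{28}$ ($x{\left(u \right)} = - \frac{51}{-4} + \frac{30}{7} = \left(-51\right) \left(- \frac{1}{4}\right) + 30 \cdot \frac{1}{7} = \frac{51}{4} + \frac{30}{7} = \frac{477}{28}$)
$\sqrt{c{\left(-109 \right)} + x{\left(-73 \right)}} = \sqrt{9 \left(-109\right) + \frac{477}{28}} = \sqrt{-981 + \frac{477}{28}} = \sqrt{- \frac{26991}{28}} = \frac{3 i \sqrt{20993}}{14}$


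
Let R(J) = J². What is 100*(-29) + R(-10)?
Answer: -2800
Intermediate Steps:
100*(-29) + R(-10) = 100*(-29) + (-10)² = -2900 + 100 = -2800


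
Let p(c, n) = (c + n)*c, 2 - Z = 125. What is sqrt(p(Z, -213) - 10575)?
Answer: 3*sqrt(3417) ≈ 175.37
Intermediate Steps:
Z = -123 (Z = 2 - 1*125 = 2 - 125 = -123)
p(c, n) = c*(c + n)
sqrt(p(Z, -213) - 10575) = sqrt(-123*(-123 - 213) - 10575) = sqrt(-123*(-336) - 10575) = sqrt(41328 - 10575) = sqrt(30753) = 3*sqrt(3417)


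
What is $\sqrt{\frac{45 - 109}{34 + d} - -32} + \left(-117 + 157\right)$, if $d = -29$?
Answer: $40 + \frac{4 \sqrt{30}}{5} \approx 44.382$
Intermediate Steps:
$\sqrt{\frac{45 - 109}{34 + d} - -32} + \left(-117 + 157\right) = \sqrt{\frac{45 - 109}{34 - 29} - -32} + \left(-117 + 157\right) = \sqrt{- \frac{64}{5} + 32} + 40 = \sqrt{\frac{96}{5}} + 40 = \frac{4 \sqrt{30}}{5} + 40 = 40 + \frac{4 \sqrt{30}}{5}$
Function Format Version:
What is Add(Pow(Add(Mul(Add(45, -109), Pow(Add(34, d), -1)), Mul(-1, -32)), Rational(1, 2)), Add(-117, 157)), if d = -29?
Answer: Add(40, Mul(Rational(4, 5), Pow(30, Rational(1, 2)))) ≈ 44.382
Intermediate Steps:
Add(Pow(Add(Mul(Add(45, -109), Pow(Add(34, d), -1)), Mul(-1, -32)), Rational(1, 2)), Add(-117, 157)) = Add(Pow(Add(Mul(Add(45, -109), Pow(Add(34, -29), -1)), Mul(-1, -32)), Rational(1, 2)), Add(-117, 157)) = Add(Pow(Add(Mul(-64, Pow(5, -1)), 32), Rational(1, 2)), 40) = Add(Pow(Add(Mul(-64, Rational(1, 5)), 32), Rational(1, 2)), 40) = Add(Pow(Add(Rational(-64, 5), 32), Rational(1, 2)), 40) = Add(Pow(Rational(96, 5), Rational(1, 2)), 40) = Add(Mul(Rational(4, 5), Pow(30, Rational(1, 2))), 40) = Add(40, Mul(Rational(4, 5), Pow(30, Rational(1, 2))))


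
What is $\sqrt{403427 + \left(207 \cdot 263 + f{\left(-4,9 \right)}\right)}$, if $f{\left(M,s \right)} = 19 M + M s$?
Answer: $2 \sqrt{114439} \approx 676.58$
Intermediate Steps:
$\sqrt{403427 + \left(207 \cdot 263 + f{\left(-4,9 \right)}\right)} = \sqrt{403427 + \left(207 \cdot 263 - 4 \left(19 + 9\right)\right)} = \sqrt{403427 + \left(54441 - 112\right)} = \sqrt{403427 + 54329} = \sqrt{457756} = 2 \sqrt{114439}$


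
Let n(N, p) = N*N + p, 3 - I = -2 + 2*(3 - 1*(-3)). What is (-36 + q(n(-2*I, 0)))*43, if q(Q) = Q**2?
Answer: 1650340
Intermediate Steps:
I = -7 (I = 3 - (-2 + 2*(3 - 1*(-3))) = 3 - (-2 + 2*(3 + 3)) = 3 - (-2 + 2*6) = 3 - (-2 + 12) = 3 - 1*10 = 3 - 10 = -7)
n(N, p) = p + N**2 (n(N, p) = N**2 + p = p + N**2)
(-36 + q(n(-2*I, 0)))*43 = (-36 + (0 + (-2*(-7))**2)**2)*43 = (-36 + (0 + 14**2)**2)*43 = (-36 + (0 + 196)**2)*43 = (-36 + 196**2)*43 = (-36 + 38416)*43 = 38380*43 = 1650340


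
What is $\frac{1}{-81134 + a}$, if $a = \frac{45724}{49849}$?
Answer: $- \frac{49849}{4044403042} \approx -1.2325 \cdot 10^{-5}$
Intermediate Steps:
$a = \frac{45724}{49849}$ ($a = 45724 \cdot \frac{1}{49849} = \frac{45724}{49849} \approx 0.91725$)
$\frac{1}{-81134 + a} = \frac{1}{-81134 + \frac{45724}{49849}} = \frac{1}{- \frac{4044403042}{49849}} = - \frac{49849}{4044403042}$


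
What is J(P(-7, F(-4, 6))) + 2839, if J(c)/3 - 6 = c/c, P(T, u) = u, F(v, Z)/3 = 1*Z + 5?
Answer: 2860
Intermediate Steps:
F(v, Z) = 15 + 3*Z (F(v, Z) = 3*(1*Z + 5) = 3*(Z + 5) = 3*(5 + Z) = 15 + 3*Z)
J(c) = 21 (J(c) = 18 + 3*(c/c) = 18 + 3*1 = 18 + 3 = 21)
J(P(-7, F(-4, 6))) + 2839 = 21 + 2839 = 2860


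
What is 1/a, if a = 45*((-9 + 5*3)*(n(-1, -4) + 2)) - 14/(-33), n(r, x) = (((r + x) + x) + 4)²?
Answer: 33/240584 ≈ 0.00013717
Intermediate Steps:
n(r, x) = (4 + r + 2*x)² (n(r, x) = ((r + 2*x) + 4)² = (4 + r + 2*x)²)
a = 240584/33 (a = 45*((-9 + 5*3)*((4 - 1 + 2*(-4))² + 2)) - 14/(-33) = 45*((-9 + 15)*((4 - 1 - 8)² + 2)) - 14*(-1/33) = 45*(6*((-5)² + 2)) + 14/33 = 45*(6*(25 + 2)) + 14/33 = 45*(6*27) + 14/33 = 45*162 + 14/33 = 7290 + 14/33 = 240584/33 ≈ 7290.4)
1/a = 1/(240584/33) = 33/240584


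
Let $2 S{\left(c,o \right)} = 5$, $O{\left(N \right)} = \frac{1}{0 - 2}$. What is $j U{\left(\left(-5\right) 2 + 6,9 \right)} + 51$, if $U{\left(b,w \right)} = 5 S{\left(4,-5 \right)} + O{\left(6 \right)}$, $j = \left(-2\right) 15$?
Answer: $-309$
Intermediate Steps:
$O{\left(N \right)} = - \frac{1}{2}$ ($O{\left(N \right)} = \frac{1}{-2} = - \frac{1}{2}$)
$S{\left(c,o \right)} = \frac{5}{2}$ ($S{\left(c,o \right)} = \frac{1}{2} \cdot 5 = \frac{5}{2}$)
$j = -30$
$U{\left(b,w \right)} = 12$ ($U{\left(b,w \right)} = 5 \cdot \frac{5}{2} - \frac{1}{2} = \frac{25}{2} - \frac{1}{2} = 12$)
$j U{\left(\left(-5\right) 2 + 6,9 \right)} + 51 = \left(-30\right) 12 + 51 = -360 + 51 = -309$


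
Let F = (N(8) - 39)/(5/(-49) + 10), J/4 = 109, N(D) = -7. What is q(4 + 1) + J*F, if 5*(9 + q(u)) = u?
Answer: -986624/485 ≈ -2034.3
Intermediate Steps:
q(u) = -9 + u/5
J = 436 (J = 4*109 = 436)
F = -2254/485 (F = (-7 - 39)/(5/(-49) + 10) = -46/(5*(-1/49) + 10) = -46/(-5/49 + 10) = -46/485/49 = -46*49/485 = -2254/485 ≈ -4.6474)
q(4 + 1) + J*F = (-9 + (4 + 1)/5) + 436*(-2254/485) = (-9 + (⅕)*5) - 982744/485 = (-9 + 1) - 982744/485 = -8 - 982744/485 = -986624/485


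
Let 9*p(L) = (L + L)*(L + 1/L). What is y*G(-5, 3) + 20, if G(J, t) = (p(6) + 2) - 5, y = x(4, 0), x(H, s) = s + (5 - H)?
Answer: 227/9 ≈ 25.222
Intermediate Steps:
x(H, s) = 5 + s - H
p(L) = 2*L*(L + 1/L)/9 (p(L) = ((L + L)*(L + 1/L))/9 = ((2*L)*(L + 1/L))/9 = (2*L*(L + 1/L))/9 = 2*L*(L + 1/L)/9)
y = 1 (y = 5 + 0 - 1*4 = 5 + 0 - 4 = 1)
G(J, t) = 47/9 (G(J, t) = ((2/9 + (2/9)*6²) + 2) - 5 = ((2/9 + (2/9)*36) + 2) - 5 = ((2/9 + 8) + 2) - 5 = (74/9 + 2) - 5 = 92/9 - 5 = 47/9)
y*G(-5, 3) + 20 = 1*(47/9) + 20 = 47/9 + 20 = 227/9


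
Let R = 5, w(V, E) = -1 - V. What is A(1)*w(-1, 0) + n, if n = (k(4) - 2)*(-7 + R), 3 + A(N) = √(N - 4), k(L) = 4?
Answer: -4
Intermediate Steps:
A(N) = -3 + √(-4 + N) (A(N) = -3 + √(N - 4) = -3 + √(-4 + N))
n = -4 (n = (4 - 2)*(-7 + 5) = 2*(-2) = -4)
A(1)*w(-1, 0) + n = (-3 + √(-4 + 1))*(-1 - 1*(-1)) - 4 = (-3 + √(-3))*(-1 + 1) - 4 = (-3 + I*√3)*0 - 4 = 0 - 4 = -4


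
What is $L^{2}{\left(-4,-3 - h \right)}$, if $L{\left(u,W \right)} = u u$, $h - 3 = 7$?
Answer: $256$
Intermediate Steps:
$h = 10$ ($h = 3 + 7 = 10$)
$L{\left(u,W \right)} = u^{2}$
$L^{2}{\left(-4,-3 - h \right)} = \left(\left(-4\right)^{2}\right)^{2} = 16^{2} = 256$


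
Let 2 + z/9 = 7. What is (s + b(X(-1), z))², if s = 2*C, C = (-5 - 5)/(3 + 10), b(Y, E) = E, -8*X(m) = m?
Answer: 319225/169 ≈ 1888.9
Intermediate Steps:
X(m) = -m/8
z = 45 (z = -18 + 9*7 = -18 + 63 = 45)
C = -10/13 ≈ -0.76923
s = -20/13 (s = 2*(-10/13) = -20/13 ≈ -1.5385)
(s + b(X(-1), z))² = (-20/13 + 45)² = (565/13)² = 319225/169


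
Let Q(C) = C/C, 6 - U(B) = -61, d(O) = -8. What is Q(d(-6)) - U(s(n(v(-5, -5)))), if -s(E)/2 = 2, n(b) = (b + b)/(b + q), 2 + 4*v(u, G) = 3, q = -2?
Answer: -66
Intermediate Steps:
v(u, G) = ¼ (v(u, G) = -½ + (¼)*3 = -½ + ¾ = ¼)
n(b) = 2*b/(-2 + b) (n(b) = (b + b)/(b - 2) = (2*b)/(-2 + b) = 2*b/(-2 + b))
s(E) = -4 (s(E) = -2*2 = -4)
U(B) = 67 (U(B) = 6 - 1*(-61) = 6 + 61 = 67)
Q(C) = 1
Q(d(-6)) - U(s(n(v(-5, -5)))) = 1 - 1*67 = 1 - 67 = -66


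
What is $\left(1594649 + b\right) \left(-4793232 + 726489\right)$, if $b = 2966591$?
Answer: $-18549390841320$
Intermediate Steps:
$\left(1594649 + b\right) \left(-4793232 + 726489\right) = \left(1594649 + 2966591\right) \left(-4793232 + 726489\right) = 4561240 \left(-4066743\right) = -18549390841320$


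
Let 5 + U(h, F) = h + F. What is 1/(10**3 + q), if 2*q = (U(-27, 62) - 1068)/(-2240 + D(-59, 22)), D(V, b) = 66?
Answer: 2174/2174519 ≈ 0.00099976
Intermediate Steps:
U(h, F) = -5 + F + h (U(h, F) = -5 + (h + F) = -5 + (F + h) = -5 + F + h)
q = 519/2174 (q = (((-5 + 62 - 27) - 1068)/(-2240 + 66))/2 = ((30 - 1068)/(-2174))/2 = (-1038*(-1/2174))/2 = (1/2)*(519/1087) = 519/2174 ≈ 0.23873)
1/(10**3 + q) = 1/(10**3 + 519/2174) = 1/(1000 + 519/2174) = 1/(2174519/2174) = 2174/2174519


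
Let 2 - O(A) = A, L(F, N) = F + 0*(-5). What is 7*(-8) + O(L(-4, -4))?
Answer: -50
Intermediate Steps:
L(F, N) = F (L(F, N) = F + 0 = F)
O(A) = 2 - A
7*(-8) + O(L(-4, -4)) = 7*(-8) + (2 - 1*(-4)) = -56 + (2 + 4) = -56 + 6 = -50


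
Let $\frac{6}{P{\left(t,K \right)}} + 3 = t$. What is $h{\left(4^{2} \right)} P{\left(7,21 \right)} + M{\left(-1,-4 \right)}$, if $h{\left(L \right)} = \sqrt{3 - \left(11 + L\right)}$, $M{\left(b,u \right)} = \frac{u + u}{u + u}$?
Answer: $1 + 3 i \sqrt{6} \approx 1.0 + 7.3485 i$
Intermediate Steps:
$P{\left(t,K \right)} = \frac{6}{-3 + t}$
$M{\left(b,u \right)} = 1$ ($M{\left(b,u \right)} = \frac{2 u}{2 u} = 2 u \frac{1}{2 u} = 1$)
$h{\left(L \right)} = \sqrt{-8 - L}$
$h{\left(4^{2} \right)} P{\left(7,21 \right)} + M{\left(-1,-4 \right)} = \sqrt{-8 - 4^{2}} \frac{6}{-3 + 7} + 1 = \sqrt{-8 - 16} \cdot \frac{6}{4} + 1 = \sqrt{-8 - 16} \cdot 6 \cdot \frac{1}{4} + 1 = \sqrt{-24} \cdot \frac{3}{2} + 1 = 2 i \sqrt{6} \cdot \frac{3}{2} + 1 = 3 i \sqrt{6} + 1 = 1 + 3 i \sqrt{6}$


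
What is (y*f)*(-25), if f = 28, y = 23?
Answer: -16100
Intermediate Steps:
(y*f)*(-25) = (23*28)*(-25) = 644*(-25) = -16100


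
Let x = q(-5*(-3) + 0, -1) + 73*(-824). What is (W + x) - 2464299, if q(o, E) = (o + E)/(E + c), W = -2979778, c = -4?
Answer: -27521159/5 ≈ -5.5042e+6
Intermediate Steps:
q(o, E) = (E + o)/(-4 + E) (q(o, E) = (o + E)/(E - 4) = (E + o)/(-4 + E))
x = -300774/5 (x = (-1 + (-5*(-3) + 0))/(-4 - 1) + 73*(-824) = (-1 + (15 + 0))/(-5) - 60152 = -(-1 + 15)/5 - 60152 = -⅕*14 - 60152 = -14/5 - 60152 = -300774/5 ≈ -60155.)
(W + x) - 2464299 = (-2979778 - 300774/5) - 2464299 = -15199664/5 - 2464299 = -27521159/5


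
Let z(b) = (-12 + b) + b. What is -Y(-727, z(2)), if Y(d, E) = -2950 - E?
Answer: 2942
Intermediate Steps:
z(b) = -12 + 2*b
-Y(-727, z(2)) = -(-2950 - (-12 + 2*2)) = -(-2950 - (-12 + 4)) = -(-2950 - 1*(-8)) = -(-2950 + 8) = -1*(-2942) = 2942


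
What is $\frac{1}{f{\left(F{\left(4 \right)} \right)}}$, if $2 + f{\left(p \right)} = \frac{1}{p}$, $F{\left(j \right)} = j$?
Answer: $- \frac{4}{7} \approx -0.57143$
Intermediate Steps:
$f{\left(p \right)} = -2 + \frac{1}{p}$
$\frac{1}{f{\left(F{\left(4 \right)} \right)}} = \frac{1}{-2 + \frac{1}{4}} = \frac{1}{- \frac{7}{4}} = - \frac{4}{7}$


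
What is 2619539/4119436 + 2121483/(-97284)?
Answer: -353519758813/16698133826 ≈ -21.171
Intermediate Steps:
2619539/4119436 + 2121483/(-97284) = 2619539*(1/4119436) + 2121483*(-1/97284) = 2619539/4119436 - 707161/32428 = -353519758813/16698133826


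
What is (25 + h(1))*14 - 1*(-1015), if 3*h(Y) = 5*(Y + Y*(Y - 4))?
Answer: 3955/3 ≈ 1318.3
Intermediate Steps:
h(Y) = 5*Y/3 + 5*Y*(-4 + Y)/3 (h(Y) = (5*(Y + Y*(Y - 4)))/3 = (5*(Y + Y*(-4 + Y)))/3 = (5*Y + 5*Y*(-4 + Y))/3 = 5*Y/3 + 5*Y*(-4 + Y)/3)
(25 + h(1))*14 - 1*(-1015) = (25 + (5/3)*1*(-3 + 1))*14 - 1*(-1015) = (25 + (5/3)*1*(-2))*14 + 1015 = (25 - 10/3)*14 + 1015 = (65/3)*14 + 1015 = 910/3 + 1015 = 3955/3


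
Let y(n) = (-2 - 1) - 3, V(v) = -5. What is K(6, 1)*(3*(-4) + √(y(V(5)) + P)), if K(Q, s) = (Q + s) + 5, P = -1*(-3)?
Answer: -144 + 12*I*√3 ≈ -144.0 + 20.785*I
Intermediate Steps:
y(n) = -6 (y(n) = -3 - 3 = -6)
P = 3
K(Q, s) = 5 + Q + s
K(6, 1)*(3*(-4) + √(y(V(5)) + P)) = (5 + 6 + 1)*(3*(-4) + √(-6 + 3)) = 12*(-12 + √(-3)) = 12*(-12 + I*√3) = -144 + 12*I*√3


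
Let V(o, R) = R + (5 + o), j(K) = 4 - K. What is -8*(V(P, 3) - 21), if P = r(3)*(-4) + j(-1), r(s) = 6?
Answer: 256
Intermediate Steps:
P = -19 (P = 6*(-4) + (4 - 1*(-1)) = -24 + (4 + 1) = -24 + 5 = -19)
V(o, R) = 5 + R + o
-8*(V(P, 3) - 21) = -8*((5 + 3 - 19) - 21) = -8*(-11 - 21) = -8*(-32) = 256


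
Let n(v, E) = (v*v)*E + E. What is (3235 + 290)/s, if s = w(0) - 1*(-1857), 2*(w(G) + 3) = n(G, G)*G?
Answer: 1175/618 ≈ 1.9013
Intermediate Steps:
n(v, E) = E + E*v**2 (n(v, E) = v**2*E + E = E*v**2 + E = E + E*v**2)
w(G) = -3 + G**2*(1 + G**2)/2 (w(G) = -3 + ((G*(1 + G**2))*G)/2 = -3 + (G**2*(1 + G**2))/2 = -3 + G**2*(1 + G**2)/2)
s = 1854 (s = (-3 + (1/2)*0**2 + (1/2)*0**4) - 1*(-1857) = (-3 + (1/2)*0 + (1/2)*0) + 1857 = (-3 + 0 + 0) + 1857 = -3 + 1857 = 1854)
(3235 + 290)/s = (3235 + 290)/1854 = 3525*(1/1854) = 1175/618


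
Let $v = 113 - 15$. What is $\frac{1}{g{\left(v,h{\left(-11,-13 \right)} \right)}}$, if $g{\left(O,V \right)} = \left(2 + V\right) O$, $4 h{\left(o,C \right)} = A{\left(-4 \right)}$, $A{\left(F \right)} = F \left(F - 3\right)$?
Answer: $\frac{1}{882} \approx 0.0011338$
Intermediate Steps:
$A{\left(F \right)} = F \left(-3 + F\right)$
$h{\left(o,C \right)} = 7$ ($h{\left(o,C \right)} = \frac{\left(-4\right) \left(-3 - 4\right)}{4} = \frac{\left(-4\right) \left(-7\right)}{4} = \frac{1}{4} \cdot 28 = 7$)
$v = 98$
$g{\left(O,V \right)} = O \left(2 + V\right)$
$\frac{1}{g{\left(v,h{\left(-11,-13 \right)} \right)}} = \frac{1}{98 \left(2 + 7\right)} = \frac{1}{98 \cdot 9} = \frac{1}{882}$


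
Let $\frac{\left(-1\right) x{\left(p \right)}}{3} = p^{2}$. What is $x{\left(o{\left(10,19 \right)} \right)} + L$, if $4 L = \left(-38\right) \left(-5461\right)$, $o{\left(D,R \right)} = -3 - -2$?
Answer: $\frac{103753}{2} \approx 51877.0$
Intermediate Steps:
$o{\left(D,R \right)} = -1$ ($o{\left(D,R \right)} = -3 + 2 = -1$)
$L = \frac{103759}{2}$ ($L = \frac{\left(-38\right) \left(-5461\right)}{4} = \frac{1}{4} \cdot 207518 = \frac{103759}{2} \approx 51880.0$)
$x{\left(p \right)} = - 3 p^{2}$
$x{\left(o{\left(10,19 \right)} \right)} + L = - 3 \left(-1\right)^{2} + \frac{103759}{2} = \left(-3\right) 1 + \frac{103759}{2} = -3 + \frac{103759}{2} = \frac{103753}{2}$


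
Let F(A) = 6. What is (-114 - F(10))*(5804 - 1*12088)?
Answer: 754080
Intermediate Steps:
(-114 - F(10))*(5804 - 1*12088) = (-114 - 1*6)*(5804 - 1*12088) = (-114 - 6)*(5804 - 12088) = -120*(-6284) = 754080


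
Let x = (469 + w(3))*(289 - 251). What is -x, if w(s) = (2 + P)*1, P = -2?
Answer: -17822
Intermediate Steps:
w(s) = 0 (w(s) = (2 - 2)*1 = 0*1 = 0)
x = 17822 (x = (469 + 0)*(289 - 251) = 469*38 = 17822)
-x = -1*17822 = -17822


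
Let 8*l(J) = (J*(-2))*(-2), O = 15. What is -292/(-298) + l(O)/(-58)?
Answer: 14701/17284 ≈ 0.85056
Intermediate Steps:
l(J) = J/2 (l(J) = ((J*(-2))*(-2))/8 = (-2*J*(-2))/8 = (4*J)/8 = J/2)
-292/(-298) + l(O)/(-58) = -292/(-298) + ((1/2)*15)/(-58) = -292*(-1/298) + (15/2)*(-1/58) = 146/149 - 15/116 = 14701/17284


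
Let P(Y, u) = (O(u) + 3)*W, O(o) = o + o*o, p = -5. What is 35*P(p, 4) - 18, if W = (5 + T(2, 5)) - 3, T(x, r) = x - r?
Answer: -823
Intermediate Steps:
O(o) = o + o²
W = -1 (W = (5 + (2 - 1*5)) - 3 = (5 + (2 - 5)) - 3 = (5 - 3) - 3 = 2 - 3 = -1)
P(Y, u) = -3 - u*(1 + u) (P(Y, u) = (u*(1 + u) + 3)*(-1) = (3 + u*(1 + u))*(-1) = -3 - u*(1 + u))
35*P(p, 4) - 18 = 35*(-3 - 1*4*(1 + 4)) - 18 = 35*(-3 - 1*4*5) - 18 = 35*(-3 - 20) - 18 = 35*(-23) - 18 = -805 - 18 = -823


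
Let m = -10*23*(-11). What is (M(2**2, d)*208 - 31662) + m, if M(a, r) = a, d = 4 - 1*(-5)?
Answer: -28300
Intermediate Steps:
d = 9 (d = 4 + 5 = 9)
m = 2530 (m = -230*(-11) = 2530)
(M(2**2, d)*208 - 31662) + m = (2**2*208 - 31662) + 2530 = (4*208 - 31662) + 2530 = (832 - 31662) + 2530 = -30830 + 2530 = -28300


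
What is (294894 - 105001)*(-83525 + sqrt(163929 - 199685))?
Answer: -15860812825 + 379786*I*sqrt(8939) ≈ -1.5861e+10 + 3.5907e+7*I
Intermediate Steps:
(294894 - 105001)*(-83525 + sqrt(163929 - 199685)) = 189893*(-83525 + sqrt(-35756)) = 189893*(-83525 + 2*I*sqrt(8939)) = -15860812825 + 379786*I*sqrt(8939)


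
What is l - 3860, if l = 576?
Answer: -3284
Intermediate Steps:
l - 3860 = 576 - 3860 = -3284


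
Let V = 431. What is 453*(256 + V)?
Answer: 311211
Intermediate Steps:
453*(256 + V) = 453*(256 + 431) = 453*687 = 311211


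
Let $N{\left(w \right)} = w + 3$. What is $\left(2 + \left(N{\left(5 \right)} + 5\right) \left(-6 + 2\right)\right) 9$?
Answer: $-450$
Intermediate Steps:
$N{\left(w \right)} = 3 + w$
$\left(2 + \left(N{\left(5 \right)} + 5\right) \left(-6 + 2\right)\right) 9 = \left(2 + \left(\left(3 + 5\right) + 5\right) \left(-6 + 2\right)\right) 9 = \left(2 + \left(8 + 5\right) \left(-4\right)\right) 9 = \left(2 + 13 \left(-4\right)\right) 9 = \left(2 - 52\right) 9 = \left(-50\right) 9 = -450$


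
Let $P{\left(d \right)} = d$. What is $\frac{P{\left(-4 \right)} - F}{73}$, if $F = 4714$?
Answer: $- \frac{4718}{73} \approx -64.63$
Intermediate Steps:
$\frac{P{\left(-4 \right)} - F}{73} = \frac{-4 - 4714}{73} = \left(-4 - 4714\right) \frac{1}{73} = \left(-4718\right) \frac{1}{73} = - \frac{4718}{73}$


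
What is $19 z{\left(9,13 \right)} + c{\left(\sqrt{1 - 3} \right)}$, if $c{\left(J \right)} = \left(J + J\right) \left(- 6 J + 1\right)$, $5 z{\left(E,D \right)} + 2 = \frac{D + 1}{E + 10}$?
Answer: $\frac{96}{5} + 2 i \sqrt{2} \approx 19.2 + 2.8284 i$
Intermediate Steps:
$z{\left(E,D \right)} = - \frac{2}{5} + \frac{1 + D}{5 \left(10 + E\right)}$ ($z{\left(E,D \right)} = - \frac{2}{5} + \frac{\left(D + 1\right) \frac{1}{E + 10}}{5} = - \frac{2}{5} + \frac{\left(1 + D\right) \frac{1}{10 + E}}{5} = - \frac{2}{5} + \frac{\frac{1}{10 + E} \left(1 + D\right)}{5} = - \frac{2}{5} + \frac{1 + D}{5 \left(10 + E\right)}$)
$c{\left(J \right)} = 2 J \left(1 - 6 J\right)$
$19 z{\left(9,13 \right)} + c{\left(\sqrt{1 - 3} \right)} = 19 \frac{-19 + 13 - 18}{5 \left(10 + 9\right)} + 2 \sqrt{1 - 3} \left(1 - 6 \sqrt{1 - 3}\right) = 19 \frac{-19 + 13 - 18}{5 \cdot 19} + 2 \sqrt{-2} \left(1 - 6 \sqrt{-2}\right) = 19 \cdot \frac{1}{5} \cdot \frac{1}{19} \left(-24\right) + 2 i \sqrt{2} \left(1 - 6 i \sqrt{2}\right) = 19 \left(- \frac{24}{95}\right) + 2 i \sqrt{2} \left(1 - 6 i \sqrt{2}\right) = - \frac{24}{5} + 2 i \sqrt{2} \left(1 - 6 i \sqrt{2}\right)$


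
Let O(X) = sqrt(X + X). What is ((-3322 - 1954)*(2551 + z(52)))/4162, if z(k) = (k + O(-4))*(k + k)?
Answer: -20995842/2081 - 548704*I*sqrt(2)/2081 ≈ -10089.0 - 372.89*I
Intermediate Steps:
O(X) = sqrt(2)*sqrt(X) (O(X) = sqrt(2*X) = sqrt(2)*sqrt(X))
z(k) = 2*k*(k + 2*I*sqrt(2)) (z(k) = (k + sqrt(2)*sqrt(-4))*(k + k) = (k + sqrt(2)*(2*I))*(2*k) = (k + 2*I*sqrt(2))*(2*k) = 2*k*(k + 2*I*sqrt(2)))
((-3322 - 1954)*(2551 + z(52)))/4162 = ((-3322 - 1954)*(2551 + 2*52*(52 + 2*I*sqrt(2))))/4162 = -5276*(2551 + (5408 + 208*I*sqrt(2)))*(1/4162) = -5276*(7959 + 208*I*sqrt(2))*(1/4162) = (-41991684 - 1097408*I*sqrt(2))*(1/4162) = -20995842/2081 - 548704*I*sqrt(2)/2081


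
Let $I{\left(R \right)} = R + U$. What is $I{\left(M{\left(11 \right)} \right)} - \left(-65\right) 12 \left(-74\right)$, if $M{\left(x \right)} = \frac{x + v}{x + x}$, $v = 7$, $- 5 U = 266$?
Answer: $- \frac{3177481}{55} \approx -57772.0$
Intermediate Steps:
$U = - \frac{266}{5}$ ($U = \left(- \frac{1}{5}\right) 266 = - \frac{266}{5} \approx -53.2$)
$M{\left(x \right)} = \frac{7 + x}{2 x}$ ($M{\left(x \right)} = \frac{x + 7}{x + x} = \frac{7 + x}{2 x}$)
$I{\left(R \right)} = - \frac{266}{5} + R$ ($I{\left(R \right)} = R - \frac{266}{5} = - \frac{266}{5} + R$)
$I{\left(M{\left(11 \right)} \right)} - \left(-65\right) 12 \left(-74\right) = \left(- \frac{266}{5} + \frac{7 + 11}{2 \cdot 11}\right) - \left(-65\right) 12 \left(-74\right) = \left(- \frac{266}{5} + \frac{1}{2} \cdot \frac{1}{11} \cdot 18\right) - \left(-780\right) \left(-74\right) = \left(- \frac{266}{5} + \frac{9}{11}\right) - 57720 = - \frac{2881}{55} - 57720 = - \frac{3177481}{55}$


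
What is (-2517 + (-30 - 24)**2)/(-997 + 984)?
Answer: -399/13 ≈ -30.692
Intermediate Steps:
(-2517 + (-30 - 24)**2)/(-997 + 984) = (-2517 + (-54)**2)/(-13) = (-2517 + 2916)*(-1/13) = 399*(-1/13) = -399/13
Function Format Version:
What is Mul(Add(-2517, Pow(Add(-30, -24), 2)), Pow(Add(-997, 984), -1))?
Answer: Rational(-399, 13) ≈ -30.692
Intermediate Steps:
Mul(Add(-2517, Pow(Add(-30, -24), 2)), Pow(Add(-997, 984), -1)) = Mul(Add(-2517, Pow(-54, 2)), Pow(-13, -1)) = Mul(Add(-2517, 2916), Rational(-1, 13)) = Mul(399, Rational(-1, 13)) = Rational(-399, 13)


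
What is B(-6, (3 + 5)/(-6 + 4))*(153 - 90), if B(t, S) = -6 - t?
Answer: 0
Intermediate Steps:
B(-6, (3 + 5)/(-6 + 4))*(153 - 90) = (-6 - 1*(-6))*(153 - 90) = (-6 + 6)*63 = 0*63 = 0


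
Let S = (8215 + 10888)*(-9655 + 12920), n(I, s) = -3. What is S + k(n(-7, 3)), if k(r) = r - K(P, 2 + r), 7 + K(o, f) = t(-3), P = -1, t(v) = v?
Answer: 62371302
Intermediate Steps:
K(o, f) = -10 (K(o, f) = -7 - 3 = -10)
S = 62371295 (S = 19103*3265 = 62371295)
k(r) = 10 + r (k(r) = r - 1*(-10) = r + 10 = 10 + r)
S + k(n(-7, 3)) = 62371295 + (10 - 3) = 62371295 + 7 = 62371302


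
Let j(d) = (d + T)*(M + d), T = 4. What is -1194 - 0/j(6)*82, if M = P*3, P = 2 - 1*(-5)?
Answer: -1194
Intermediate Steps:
P = 7 (P = 2 + 5 = 7)
M = 21 (M = 7*3 = 21)
j(d) = (4 + d)*(21 + d) (j(d) = (d + 4)*(21 + d) = (4 + d)*(21 + d))
-1194 - 0/j(6)*82 = -1194 - 0/(84 + 6**2 + 25*6)*82 = -1194 - 0/(84 + 36 + 150)*82 = -1194 - 0/270*82 = -1194 - 0*(1/270)*82 = -1194 - 0*82 = -1194 - 1*0 = -1194 + 0 = -1194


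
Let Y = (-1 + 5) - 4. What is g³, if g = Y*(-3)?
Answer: 0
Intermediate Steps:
Y = 0 (Y = 4 - 4 = 0)
g = 0 (g = 0*(-3) = 0)
g³ = 0³ = 0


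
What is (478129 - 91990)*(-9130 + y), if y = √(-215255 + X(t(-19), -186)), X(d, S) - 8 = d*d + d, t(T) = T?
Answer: -3525449070 + 386139*I*√214905 ≈ -3.5254e+9 + 1.7901e+8*I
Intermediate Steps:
X(d, S) = 8 + d + d² (X(d, S) = 8 + (d*d + d) = 8 + (d² + d) = 8 + (d + d²) = 8 + d + d²)
y = I*√214905 (y = √(-215255 + (8 - 19 + (-19)²)) = √(-215255 + (8 - 19 + 361)) = √(-215255 + 350) = √(-214905) = I*√214905 ≈ 463.58*I)
(478129 - 91990)*(-9130 + y) = (478129 - 91990)*(-9130 + I*√214905) = 386139*(-9130 + I*√214905) = -3525449070 + 386139*I*√214905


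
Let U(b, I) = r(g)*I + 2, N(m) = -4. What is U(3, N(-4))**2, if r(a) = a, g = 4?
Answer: 196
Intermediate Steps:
U(b, I) = 2 + 4*I (U(b, I) = 4*I + 2 = 2 + 4*I)
U(3, N(-4))**2 = (2 + 4*(-4))**2 = (2 - 16)**2 = (-14)**2 = 196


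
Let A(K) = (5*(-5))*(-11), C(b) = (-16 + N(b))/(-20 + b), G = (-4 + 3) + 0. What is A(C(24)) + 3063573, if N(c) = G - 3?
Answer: 3063848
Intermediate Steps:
G = -1 (G = -1 + 0 = -1)
N(c) = -4 (N(c) = -1 - 3 = -4)
C(b) = -20/(-20 + b) (C(b) = (-16 - 4)/(-20 + b) = -20/(-20 + b))
A(K) = 275 (A(K) = -25*(-11) = 275)
A(C(24)) + 3063573 = 275 + 3063573 = 3063848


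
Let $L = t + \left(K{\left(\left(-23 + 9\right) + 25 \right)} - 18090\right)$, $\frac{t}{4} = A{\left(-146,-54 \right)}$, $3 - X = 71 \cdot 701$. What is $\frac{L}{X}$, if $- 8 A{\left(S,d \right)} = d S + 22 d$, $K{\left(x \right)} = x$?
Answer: $\frac{21427}{49768} \approx 0.43054$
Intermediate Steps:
$X = -49768$ ($X = 3 - 71 \cdot 701 = 3 - 49771 = -49768$)
$A{\left(S,d \right)} = - \frac{11 d}{4} - \frac{S d}{8}$ ($A{\left(S,d \right)} = - \frac{d S + 22 d}{8} = - \frac{S d + 22 d}{8} = - \frac{22 d + S d}{8} = - \frac{11 d}{4} - \frac{S d}{8}$)
$t = -3348$ ($t = 4 \left(\left(- \frac{1}{8}\right) \left(-54\right) \left(22 - 146\right)\right) = 4 \left(\left(- \frac{1}{8}\right) \left(-54\right) \left(-124\right)\right) = 4 \left(-837\right) = -3348$)
$L = -21427$ ($L = -3348 + \left(\left(\left(-23 + 9\right) + 25\right) - 18090\right) = -3348 + \left(\left(-14 + 25\right) - 18090\right) = -3348 + \left(11 - 18090\right) = -3348 - 18079 = -21427$)
$\frac{L}{X} = - \frac{21427}{-49768} = \left(-21427\right) \left(- \frac{1}{49768}\right) = \frac{21427}{49768}$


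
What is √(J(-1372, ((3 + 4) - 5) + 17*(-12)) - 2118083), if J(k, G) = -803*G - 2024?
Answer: 11*I*√16181 ≈ 1399.3*I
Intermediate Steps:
J(k, G) = -2024 - 803*G
√(J(-1372, ((3 + 4) - 5) + 17*(-12)) - 2118083) = √((-2024 - 803*(((3 + 4) - 5) + 17*(-12))) - 2118083) = √((-2024 - 803*((7 - 5) - 204)) - 2118083) = √((-2024 - 803*(2 - 204)) - 2118083) = √((-2024 - 803*(-202)) - 2118083) = √((-2024 + 162206) - 2118083) = √(160182 - 2118083) = √(-1957901) = 11*I*√16181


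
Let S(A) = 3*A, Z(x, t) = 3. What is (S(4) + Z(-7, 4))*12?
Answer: 180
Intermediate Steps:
(S(4) + Z(-7, 4))*12 = (3*4 + 3)*12 = (12 + 3)*12 = 15*12 = 180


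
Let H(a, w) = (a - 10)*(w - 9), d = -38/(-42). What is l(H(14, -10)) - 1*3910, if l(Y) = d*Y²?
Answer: 27634/21 ≈ 1315.9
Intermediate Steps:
d = 19/21 (d = -38*(-1/42) = 19/21 ≈ 0.90476)
H(a, w) = (-10 + a)*(-9 + w)
l(Y) = 19*Y²/21
l(H(14, -10)) - 1*3910 = 19*(90 - 10*(-10) - 9*14 + 14*(-10))²/21 - 1*3910 = 19*(90 + 100 - 126 - 140)²/21 - 3910 = (19/21)*(-76)² - 3910 = (19/21)*5776 - 3910 = 109744/21 - 3910 = 27634/21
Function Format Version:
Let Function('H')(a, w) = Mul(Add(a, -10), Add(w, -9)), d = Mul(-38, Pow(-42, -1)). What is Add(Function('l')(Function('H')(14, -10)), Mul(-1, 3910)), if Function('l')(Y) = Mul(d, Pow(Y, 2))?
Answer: Rational(27634, 21) ≈ 1315.9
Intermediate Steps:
d = Rational(19, 21) (d = Mul(-38, Rational(-1, 42)) = Rational(19, 21) ≈ 0.90476)
Function('H')(a, w) = Mul(Add(-10, a), Add(-9, w))
Function('l')(Y) = Mul(Rational(19, 21), Pow(Y, 2))
Add(Function('l')(Function('H')(14, -10)), Mul(-1, 3910)) = Add(Mul(Rational(19, 21), Pow(Add(90, Mul(-10, -10), Mul(-9, 14), Mul(14, -10)), 2)), Mul(-1, 3910)) = Add(Mul(Rational(19, 21), Pow(Add(90, 100, -126, -140), 2)), -3910) = Add(Mul(Rational(19, 21), Pow(-76, 2)), -3910) = Add(Mul(Rational(19, 21), 5776), -3910) = Add(Rational(109744, 21), -3910) = Rational(27634, 21)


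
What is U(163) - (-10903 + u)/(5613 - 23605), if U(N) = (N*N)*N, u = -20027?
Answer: 38959384547/8996 ≈ 4.3307e+6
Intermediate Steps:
U(N) = N³ (U(N) = N²*N = N³)
U(163) - (-10903 + u)/(5613 - 23605) = 163³ - (-10903 - 20027)/(5613 - 23605) = 4330747 - (-30930)/(-17992) = 4330747 - (-30930)*(-1)/17992 = 4330747 - 1*15465/8996 = 4330747 - 15465/8996 = 38959384547/8996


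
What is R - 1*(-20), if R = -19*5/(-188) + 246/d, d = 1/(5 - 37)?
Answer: -1476081/188 ≈ -7851.5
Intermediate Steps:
d = -1/32 (d = 1/(-32) = -1/32 ≈ -0.031250)
R = -1479841/188 (R = -19*5/(-188) + 246/(-1/32) = -95*(-1/188) + 246*(-32) = 95/188 - 7872 = -1479841/188 ≈ -7871.5)
R - 1*(-20) = -1479841/188 - 1*(-20) = -1479841/188 + 20 = -1476081/188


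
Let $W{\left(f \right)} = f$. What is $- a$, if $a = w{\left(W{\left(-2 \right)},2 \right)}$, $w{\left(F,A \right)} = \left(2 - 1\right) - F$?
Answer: $-3$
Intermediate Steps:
$w{\left(F,A \right)} = 1 - F$
$a = 3$ ($a = 1 - -2 = 1 + 2 = 3$)
$- a = \left(-1\right) 3 = -3$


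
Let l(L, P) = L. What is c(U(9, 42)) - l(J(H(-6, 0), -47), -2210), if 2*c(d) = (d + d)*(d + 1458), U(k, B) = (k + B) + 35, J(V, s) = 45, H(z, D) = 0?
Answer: 132739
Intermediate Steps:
U(k, B) = 35 + B + k (U(k, B) = (B + k) + 35 = 35 + B + k)
c(d) = d*(1458 + d) (c(d) = ((d + d)*(d + 1458))/2 = ((2*d)*(1458 + d))/2 = (2*d*(1458 + d))/2 = d*(1458 + d))
c(U(9, 42)) - l(J(H(-6, 0), -47), -2210) = (35 + 42 + 9)*(1458 + (35 + 42 + 9)) - 1*45 = 86*(1458 + 86) - 45 = 86*1544 - 45 = 132784 - 45 = 132739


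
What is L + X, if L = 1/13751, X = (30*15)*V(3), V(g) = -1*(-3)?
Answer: 18563851/13751 ≈ 1350.0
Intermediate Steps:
V(g) = 3
X = 1350 (X = (30*15)*3 = 450*3 = 1350)
L = 1/13751 ≈ 7.2722e-5
L + X = 1/13751 + 1350 = 18563851/13751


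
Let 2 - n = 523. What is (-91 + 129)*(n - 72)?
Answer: -22534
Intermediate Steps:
n = -521 (n = 2 - 1*523 = 2 - 523 = -521)
(-91 + 129)*(n - 72) = (-91 + 129)*(-521 - 72) = 38*(-593) = -22534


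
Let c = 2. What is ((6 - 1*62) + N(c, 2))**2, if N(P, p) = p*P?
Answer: 2704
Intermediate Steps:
N(P, p) = P*p
((6 - 1*62) + N(c, 2))**2 = ((6 - 1*62) + 2*2)**2 = ((6 - 62) + 4)**2 = (-56 + 4)**2 = (-52)**2 = 2704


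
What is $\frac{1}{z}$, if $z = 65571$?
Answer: $\frac{1}{65571} \approx 1.5251 \cdot 10^{-5}$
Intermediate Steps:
$\frac{1}{z} = \frac{1}{65571}$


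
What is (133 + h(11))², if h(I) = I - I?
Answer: 17689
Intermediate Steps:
h(I) = 0
(133 + h(11))² = (133 + 0)² = 133² = 17689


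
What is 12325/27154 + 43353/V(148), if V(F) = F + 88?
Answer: 590058031/3204172 ≈ 184.15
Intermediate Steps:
V(F) = 88 + F
12325/27154 + 43353/V(148) = 12325/27154 + 43353/(88 + 148) = 12325*(1/27154) + 43353/236 = 12325/27154 + 43353*(1/236) = 12325/27154 + 43353/236 = 590058031/3204172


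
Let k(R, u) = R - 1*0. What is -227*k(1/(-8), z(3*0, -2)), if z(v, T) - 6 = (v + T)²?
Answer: 227/8 ≈ 28.375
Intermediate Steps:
z(v, T) = 6 + (T + v)² (z(v, T) = 6 + (v + T)² = 6 + (T + v)²)
k(R, u) = R (k(R, u) = R + 0 = R)
-227*k(1/(-8), z(3*0, -2)) = -227/(-8) = -227*(-⅛) = 227/8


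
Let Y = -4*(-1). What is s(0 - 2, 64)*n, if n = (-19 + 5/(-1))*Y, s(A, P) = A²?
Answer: -384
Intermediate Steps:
Y = 4
n = -96 (n = (-19 + 5/(-1))*4 = (-19 + 5*(-1))*4 = (-19 - 5)*4 = -24*4 = -96)
s(0 - 2, 64)*n = (0 - 2)²*(-96) = (-2)²*(-96) = 4*(-96) = -384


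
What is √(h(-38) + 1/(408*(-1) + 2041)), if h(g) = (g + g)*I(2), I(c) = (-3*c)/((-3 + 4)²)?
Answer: √1216011817/1633 ≈ 21.354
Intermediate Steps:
I(c) = -3*c (I(c) = (-3*c)/(1²) = -3*c/1 = -3*c*1 = -3*c)
h(g) = -12*g (h(g) = (g + g)*(-3*2) = (2*g)*(-6) = -12*g)
√(h(-38) + 1/(408*(-1) + 2041)) = √(-12*(-38) + 1/(408*(-1) + 2041)) = √(456 + 1/(-408 + 2041)) = √(456 + 1/1633) = √(744649/1633) = √1216011817/1633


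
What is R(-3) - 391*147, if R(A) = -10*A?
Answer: -57447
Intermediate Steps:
R(-3) - 391*147 = -10*(-3) - 391*147 = 30 - 57477 = -57447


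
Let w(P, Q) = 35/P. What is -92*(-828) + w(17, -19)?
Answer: 1295027/17 ≈ 76178.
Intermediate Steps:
-92*(-828) + w(17, -19) = -92*(-828) + 35/17 = 76176 + 35*(1/17) = 76176 + 35/17 = 1295027/17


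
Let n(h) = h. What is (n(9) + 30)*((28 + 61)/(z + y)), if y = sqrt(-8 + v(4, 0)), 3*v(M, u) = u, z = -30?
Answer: -52065/454 - 3471*I*sqrt(2)/454 ≈ -114.68 - 10.812*I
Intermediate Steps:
v(M, u) = u/3
y = 2*I*sqrt(2) (y = sqrt(-8 + (1/3)*0) = sqrt(-8 + 0) = sqrt(-8) = 2*I*sqrt(2) ≈ 2.8284*I)
(n(9) + 30)*((28 + 61)/(z + y)) = (9 + 30)*((28 + 61)/(-30 + 2*I*sqrt(2))) = 39*(89/(-30 + 2*I*sqrt(2))) = 3471/(-30 + 2*I*sqrt(2))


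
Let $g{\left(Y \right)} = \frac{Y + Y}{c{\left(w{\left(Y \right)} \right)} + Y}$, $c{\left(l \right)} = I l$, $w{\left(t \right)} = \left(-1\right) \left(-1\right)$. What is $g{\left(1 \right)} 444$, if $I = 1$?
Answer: $444$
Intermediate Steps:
$w{\left(t \right)} = 1$
$c{\left(l \right)} = l$ ($c{\left(l \right)} = 1 l = l$)
$g{\left(Y \right)} = \frac{2 Y}{1 + Y}$ ($g{\left(Y \right)} = \frac{Y + Y}{1 + Y} = \frac{2 Y}{1 + Y}$)
$g{\left(1 \right)} 444 = 2 \cdot 1 \frac{1}{1 + 1} \cdot 444 = 2 \cdot 1 \cdot \frac{1}{2} \cdot 444 = 1 \cdot 444 = 444$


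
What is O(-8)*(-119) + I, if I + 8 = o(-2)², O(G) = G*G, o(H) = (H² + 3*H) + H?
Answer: -7608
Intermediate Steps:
o(H) = H² + 4*H
O(G) = G²
I = 8 (I = -8 + (-2*(4 - 2))² = -8 + (-2*2)² = -8 + (-4)² = -8 + 16 = 8)
O(-8)*(-119) + I = (-8)²*(-119) + 8 = 64*(-119) + 8 = -7616 + 8 = -7608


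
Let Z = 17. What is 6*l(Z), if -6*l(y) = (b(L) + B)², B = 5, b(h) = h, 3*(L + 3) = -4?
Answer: -4/9 ≈ -0.44444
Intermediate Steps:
L = -13/3 (L = -3 + (⅓)*(-4) = -3 - 4/3 = -13/3 ≈ -4.3333)
l(y) = -2/27 (l(y) = -(-13/3 + 5)²/6 = -(⅔)²/6 = -⅙*4/9 = -2/27)
6*l(Z) = 6*(-2/27) = -4/9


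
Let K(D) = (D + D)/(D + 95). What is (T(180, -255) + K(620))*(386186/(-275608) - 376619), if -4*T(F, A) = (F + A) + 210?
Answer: 950440996543697/78823888 ≈ 1.2058e+7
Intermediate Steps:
K(D) = 2*D/(95 + D) (K(D) = (2*D)/(95 + D) = 2*D/(95 + D))
T(F, A) = -105/2 - A/4 - F/4 (T(F, A) = -((F + A) + 210)/4 = -((A + F) + 210)/4 = -(210 + A + F)/4 = -105/2 - A/4 - F/4)
(T(180, -255) + K(620))*(386186/(-275608) - 376619) = ((-105/2 - 1/4*(-255) - 1/4*180) + 2*620/(95 + 620))*(386186/(-275608) - 376619) = ((-105/2 + 255/4 - 45) + 2*620/715)*(386186*(-1/275608) - 376619) = (-135/4 + 2*620*(1/715))*(-193093/137804 - 376619) = (-135/4 + 248/143)*(-51899797769/137804) = -18313/572*(-51899797769/137804) = 950440996543697/78823888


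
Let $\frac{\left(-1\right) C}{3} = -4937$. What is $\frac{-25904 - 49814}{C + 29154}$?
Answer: $- \frac{75718}{43965} \approx -1.7222$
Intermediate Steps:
$C = 14811$ ($C = \left(-3\right) \left(-4937\right) = 14811$)
$\frac{-25904 - 49814}{C + 29154} = \frac{-25904 - 49814}{14811 + 29154} = - \frac{75718}{43965}$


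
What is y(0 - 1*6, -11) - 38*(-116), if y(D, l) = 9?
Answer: 4417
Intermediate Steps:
y(0 - 1*6, -11) - 38*(-116) = 9 - 38*(-116) = 9 + 4408 = 4417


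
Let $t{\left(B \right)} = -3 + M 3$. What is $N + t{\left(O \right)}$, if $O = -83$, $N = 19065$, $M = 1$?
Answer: $19065$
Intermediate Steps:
$t{\left(B \right)} = 0$ ($t{\left(B \right)} = -3 + 1 \cdot 3 = -3 + 3 = 0$)
$N + t{\left(O \right)} = 19065 + 0 = 19065$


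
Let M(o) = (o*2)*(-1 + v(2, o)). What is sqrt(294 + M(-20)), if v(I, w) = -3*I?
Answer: sqrt(574) ≈ 23.958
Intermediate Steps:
M(o) = -14*o (M(o) = (o*2)*(-1 - 3*2) = (2*o)*(-1 - 6) = (2*o)*(-7) = -14*o)
sqrt(294 + M(-20)) = sqrt(294 - 14*(-20)) = sqrt(294 + 280) = sqrt(574)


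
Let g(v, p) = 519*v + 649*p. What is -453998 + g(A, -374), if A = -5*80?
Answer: -904324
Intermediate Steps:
A = -400
-453998 + g(A, -374) = -453998 + (519*(-400) + 649*(-374)) = -453998 + (-207600 - 242726) = -453998 - 450326 = -904324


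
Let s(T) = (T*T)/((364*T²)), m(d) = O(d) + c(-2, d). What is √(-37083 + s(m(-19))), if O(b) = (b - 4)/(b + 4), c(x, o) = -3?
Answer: I*√1228337201/182 ≈ 192.57*I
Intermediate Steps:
O(b) = (-4 + b)/(4 + b)
m(d) = -3 + (-4 + d)/(4 + d) (m(d) = (-4 + d)/(4 + d) - 3 = -3 + (-4 + d)/(4 + d))
s(T) = 1/364 (s(T) = T²*(1/(364*T²)) = 1/364)
√(-37083 + s(m(-19))) = √(-37083 + 1/364) = √(-13498211/364) = I*√1228337201/182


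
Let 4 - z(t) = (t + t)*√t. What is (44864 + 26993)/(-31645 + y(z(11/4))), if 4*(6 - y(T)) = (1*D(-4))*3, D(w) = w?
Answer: -71857/31636 ≈ -2.2714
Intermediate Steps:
z(t) = 4 - 2*t^(3/2) (z(t) = 4 - (t + t)*√t = 4 - 2*t*√t = 4 - 2*t^(3/2))
y(T) = 9 (y(T) = 6 - 1*(-4)*3/4 = 6 - (-1)*3 = 6 - ¼*(-12) = 6 + 3 = 9)
(44864 + 26993)/(-31645 + y(z(11/4))) = (44864 + 26993)/(-31645 + 9) = 71857/(-31636) = 71857*(-1/31636) = -71857/31636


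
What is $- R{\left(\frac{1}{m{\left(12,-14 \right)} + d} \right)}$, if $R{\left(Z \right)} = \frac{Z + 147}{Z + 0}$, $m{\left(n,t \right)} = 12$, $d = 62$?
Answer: $-10879$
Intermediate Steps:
$R{\left(Z \right)} = \frac{147 + Z}{Z}$
$- R{\left(\frac{1}{m{\left(12,-14 \right)} + d} \right)} = - \frac{147 + \frac{1}{12 + 62}}{\frac{1}{12 + 62}} = - \frac{147 + \frac{1}{74}}{\frac{1}{74}} = - \frac{1}{\frac{1}{74}} \left(147 + \frac{1}{74}\right) = - \frac{74 \cdot 10879}{74} = \left(-1\right) 10879 = -10879$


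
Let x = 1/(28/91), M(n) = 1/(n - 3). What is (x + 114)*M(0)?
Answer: -469/12 ≈ -39.083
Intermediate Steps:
M(n) = 1/(-3 + n)
x = 13/4 (x = 1/(28*(1/91)) = 1/(4/13) = 13/4 ≈ 3.2500)
(x + 114)*M(0) = (13/4 + 114)/(-3 + 0) = (469/4)/(-3) = (469/4)*(-⅓) = -469/12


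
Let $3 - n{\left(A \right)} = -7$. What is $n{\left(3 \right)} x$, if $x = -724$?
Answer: $-7240$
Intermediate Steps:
$n{\left(A \right)} = 10$ ($n{\left(A \right)} = 3 - -7 = 3 + 7 = 10$)
$n{\left(3 \right)} x = 10 \left(-724\right) = -7240$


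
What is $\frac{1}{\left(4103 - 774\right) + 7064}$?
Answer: $\frac{1}{10393} \approx 9.6219 \cdot 10^{-5}$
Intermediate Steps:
$\frac{1}{\left(4103 - 774\right) + 7064} = \frac{1}{3329 + 7064} = \frac{1}{10393}$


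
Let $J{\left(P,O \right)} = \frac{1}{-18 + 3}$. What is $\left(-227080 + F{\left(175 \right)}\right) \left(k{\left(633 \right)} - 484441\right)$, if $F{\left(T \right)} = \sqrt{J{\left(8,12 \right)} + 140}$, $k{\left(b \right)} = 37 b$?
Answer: $104688421600 - \frac{92204 \sqrt{31485}}{3} \approx 1.0468 \cdot 10^{11}$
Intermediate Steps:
$J{\left(P,O \right)} = - \frac{1}{15}$ ($J{\left(P,O \right)} = \frac{1}{-15} = - \frac{1}{15}$)
$F{\left(T \right)} = \frac{\sqrt{31485}}{15}$ ($F{\left(T \right)} = \sqrt{- \frac{1}{15} + 140} = \sqrt{\frac{2099}{15}} = \frac{\sqrt{31485}}{15}$)
$\left(-227080 + F{\left(175 \right)}\right) \left(k{\left(633 \right)} - 484441\right) = \left(-227080 + \frac{\sqrt{31485}}{15}\right) \left(37 \cdot 633 - 484441\right) = \left(-227080 + \frac{\sqrt{31485}}{15}\right) \left(23421 - 484441\right) = \left(-227080 + \frac{\sqrt{31485}}{15}\right) \left(-461020\right) = 104688421600 - \frac{92204 \sqrt{31485}}{3}$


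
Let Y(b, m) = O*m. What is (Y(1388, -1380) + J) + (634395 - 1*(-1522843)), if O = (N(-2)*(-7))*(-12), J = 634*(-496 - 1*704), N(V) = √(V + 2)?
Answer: 1396438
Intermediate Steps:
N(V) = √(2 + V)
J = -760800 (J = 634*(-496 - 704) = 634*(-1200) = -760800)
O = 0 (O = (√(2 - 2)*(-7))*(-12) = (√0*(-7))*(-12) = (0*(-7))*(-12) = 0*(-12) = 0)
Y(b, m) = 0 (Y(b, m) = 0*m = 0)
(Y(1388, -1380) + J) + (634395 - 1*(-1522843)) = (0 - 760800) + (634395 - 1*(-1522843)) = -760800 + (634395 + 1522843) = -760800 + 2157238 = 1396438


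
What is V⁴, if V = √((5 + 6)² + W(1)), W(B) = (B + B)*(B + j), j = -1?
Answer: 14641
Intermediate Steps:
W(B) = 2*B*(-1 + B) (W(B) = (B + B)*(B - 1) = (2*B)*(-1 + B) = 2*B*(-1 + B))
V = 11 (V = √((5 + 6)² + 2*1*(-1 + 1)) = √(11² + 2*1*0) = √(121 + 0) = √121 = 11)
V⁴ = 11⁴ = 14641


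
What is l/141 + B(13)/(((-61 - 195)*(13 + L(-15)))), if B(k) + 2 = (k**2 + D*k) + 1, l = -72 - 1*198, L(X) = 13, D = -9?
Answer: -601437/312832 ≈ -1.9226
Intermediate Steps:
l = -270 (l = -72 - 198 = -270)
B(k) = -1 + k**2 - 9*k (B(k) = -2 + ((k**2 - 9*k) + 1) = -2 + (1 + k**2 - 9*k) = -1 + k**2 - 9*k)
l/141 + B(13)/(((-61 - 195)*(13 + L(-15)))) = -270/141 + (-1 + 13**2 - 9*13)/(((-61 - 195)*(13 + 13))) = -270*1/141 + (-1 + 169 - 117)/((-256*26)) = -90/47 + 51/(-6656) = -90/47 + 51*(-1/6656) = -90/47 - 51/6656 = -601437/312832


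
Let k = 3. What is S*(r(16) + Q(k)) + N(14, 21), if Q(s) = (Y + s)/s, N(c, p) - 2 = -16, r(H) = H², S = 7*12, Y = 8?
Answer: 21798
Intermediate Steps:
S = 84
N(c, p) = -14 (N(c, p) = 2 - 16 = -14)
Q(s) = (8 + s)/s
S*(r(16) + Q(k)) + N(14, 21) = 84*(16² + (8 + 3)/3) - 14 = 84*(256 + (⅓)*11) - 14 = 84*(256 + 11/3) - 14 = 84*(779/3) - 14 = 21812 - 14 = 21798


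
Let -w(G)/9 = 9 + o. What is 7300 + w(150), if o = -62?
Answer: 7777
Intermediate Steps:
w(G) = 477 (w(G) = -9*(9 - 62) = -9*(-53) = 477)
7300 + w(150) = 7300 + 477 = 7777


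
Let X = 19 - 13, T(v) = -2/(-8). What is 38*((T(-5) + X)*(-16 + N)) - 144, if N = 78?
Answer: 14581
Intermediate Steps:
T(v) = 1/4 (T(v) = -2*(-1/8) = 1/4)
X = 6
38*((T(-5) + X)*(-16 + N)) - 144 = 38*((1/4 + 6)*(-16 + 78)) - 144 = 38*((25/4)*62) - 144 = 38*(775/2) - 144 = 14725 - 144 = 14581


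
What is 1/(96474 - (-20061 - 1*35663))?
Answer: 1/152198 ≈ 6.5704e-6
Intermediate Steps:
1/(96474 - (-20061 - 1*35663)) = 1/(96474 - (-20061 - 35663)) = 1/(96474 - 1*(-55724)) = 1/(96474 + 55724) = 1/152198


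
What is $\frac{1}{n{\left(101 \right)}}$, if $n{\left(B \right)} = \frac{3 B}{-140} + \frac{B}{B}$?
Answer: $- \frac{140}{163} \approx -0.8589$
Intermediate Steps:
$n{\left(B \right)} = 1 - \frac{3 B}{140}$ ($n{\left(B \right)} = 3 B \left(- \frac{1}{140}\right) + 1 = - \frac{3 B}{140} + 1 = 1 - \frac{3 B}{140}$)
$\frac{1}{n{\left(101 \right)}} = \frac{1}{1 - \frac{303}{140}} = \frac{1}{- \frac{163}{140}} = - \frac{140}{163}$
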